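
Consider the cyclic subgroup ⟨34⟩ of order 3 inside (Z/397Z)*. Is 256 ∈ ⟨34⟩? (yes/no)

256 ∈ ⟨34⟩ iff 256^3 ≡ 1 (mod 397), since |⟨34⟩| = 3.
256^3 mod 397 = 393.
Since 393 ≠ 1, 256 does not lie in the subgroup.

no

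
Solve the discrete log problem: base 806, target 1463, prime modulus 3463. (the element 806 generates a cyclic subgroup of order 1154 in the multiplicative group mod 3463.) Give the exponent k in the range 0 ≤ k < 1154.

Baby-step giant-step with m = ceil(sqrt(1154)) = 34.
Baby table (806^j mod 3463 for j=0..33):
  0:1  1:806  2:2055  3:1016  4:1628  5:3154  6:282  7:2197
  8:1189  9:2546  10:1980  11:2900  12:3338  13:3140  14:2850  15:1131
  16:817  17:532  18:2843  19:2415  20:284  21:346  22:1836  23:1115
  24:1773  25:2282  26:439  27:608  28:1765  29:2760  30:1314  31:2869
  32:2593  33:1769
Giant step factor: 806^(-34) ≡ 1283 (mod 3463).
Scan 1463·1283^i mod 3463 for i = 0, 1, …:
  i=0: 1463   i=1: 83   i=2: 2599   i=3: 3111
  i=4: 2037   i=5: 2369   i=6: 2376   i=7: 968
  i=8: 2190   i=9: 1277   i=10: 392   i=11: 801
  i=12: 2635   i=13: 817
Match at i=13, j=16: k = 13·34 + 16 = 458.

458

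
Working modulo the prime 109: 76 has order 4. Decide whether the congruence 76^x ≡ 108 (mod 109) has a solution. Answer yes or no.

108 ∈ ⟨76⟩ iff 108^4 ≡ 1 (mod 109), since |⟨76⟩| = 4.
108^4 mod 109 = 1.
Since 1 = 1, 108 lies in the subgroup.

yes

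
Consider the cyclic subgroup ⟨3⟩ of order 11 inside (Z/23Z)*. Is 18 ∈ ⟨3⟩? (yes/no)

yes

⟨3⟩ has order 11; its elements mod 23 are {1, 2, 3, 4, 6, 8, 9, 12, 13, 16, 18}.
18 is in this set.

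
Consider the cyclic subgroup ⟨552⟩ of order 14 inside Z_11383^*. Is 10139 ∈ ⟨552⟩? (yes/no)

yes

⟨552⟩ has order 14; its elements mod 11383 are {1, 552, 1244, 1400, 2124, 2637, 3708, 7675, 8746, 9259, 9983, 10139, 10831, 11382}.
10139 is in this set.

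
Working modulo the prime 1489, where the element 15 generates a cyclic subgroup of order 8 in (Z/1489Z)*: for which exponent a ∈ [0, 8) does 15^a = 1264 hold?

6

Successive powers of 15 modulo 1489:
  15^0=1  15^1=15  15^2=225  15^3=397  15^4=1488  15^5=1474
  15^6=1264
So 15^6 ≡ 1264 (mod 1489), giving a = 6.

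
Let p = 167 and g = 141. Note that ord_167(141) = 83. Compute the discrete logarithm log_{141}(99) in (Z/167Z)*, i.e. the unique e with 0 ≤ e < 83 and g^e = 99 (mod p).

70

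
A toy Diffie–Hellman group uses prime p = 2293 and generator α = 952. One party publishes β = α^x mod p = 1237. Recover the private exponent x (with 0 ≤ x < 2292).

Baby-step giant-step with m = ceil(sqrt(2292)) = 48.
Baby table (952^j mod 2293 for j=0..47):
  0:1  1:952  2:569  3:540  4:448  5:2291  6:389  7:1155
  8:1213  9:1397  10:4  11:1515  12:2276  13:2160  14:1792  15:2285
  16:1556  17:34  18:266  19:1002  20:16  21:1474  22:2225  23:1761
  24:289  25:2261  26:1638  27:136  28:1064  29:1715  30:64  31:1310
  32:2021  33:165  34:1156  35:2165  36:1966  37:544  38:1963  39:2274
  40:256  41:654  42:1205  43:660  44:38  45:1781  46:985  47:2176
Giant step factor: 952^(-48) ≡ 1315 (mod 2293).
Scan 1237·1315^i mod 2293 for i = 0, 1, …:
  i=0: 1237   i=1: 918   i=2: 1052   i=3: 701
  i=4: 29   i=5: 1447   i=6: 1908   i=7: 478
  i=8: 288   i=9: 375     …   i=45: 1571
  i=46: 2165
Match at i=46, j=35: x = 46·48 + 35 = 2243.

2243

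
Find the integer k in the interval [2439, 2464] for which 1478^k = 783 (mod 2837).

2453

Compute 1478^2439 mod 2837 = 414, then multiply by 1478 repeatedly:
  1478^2439=414  1478^2440=1937  1478^2441=353  1478^2442=2563  1478^2443=719
  1478^2444=1644  1478^2445=1360  1478^2446=1484  1478^2447=351  1478^2448=2444
  1478^2449=731  1478^2450=2358  1478^2451=1288  1478^2452=37  1478^2453=783
Found 783 at exponent 2453.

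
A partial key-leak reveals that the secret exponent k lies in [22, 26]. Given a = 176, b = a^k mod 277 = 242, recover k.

23

Compute 176^22 mod 277 = 36, then multiply by 176 repeatedly:
  176^22=36  176^23=242
Found 242 at exponent 23.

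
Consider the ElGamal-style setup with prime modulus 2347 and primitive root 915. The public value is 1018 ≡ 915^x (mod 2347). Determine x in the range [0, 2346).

Baby-step giant-step with m = ceil(sqrt(2346)) = 49.
Baby table (915^j mod 2347 for j=0..48):
  0:1  1:915  2:1693  3:75  4:562  5:237  6:931  7:2251
  8:1346  9:1762  10:2188  11:29  12:718  13:2157  14:2175  15:2216
  16:2179  17:1182  18:1910  19:1482  20:1811  21:83  22:841  23:2046
  24:1531  25:2053  26:895  27:2169  28:1420  29:1409  30:732  31:885
  32:60  33:919  34:659  35:2153  36:862  37:138  38:1879  39:1281
  40:962  41:105  42:2195  43:1740  44:834  45:335  46:1415  47:1528
  48:1655
Giant step factor: 915^(-49) ≡ 1873 (mod 2347).
Scan 1018·1873^i mod 2347 for i = 0, 1, …:
  i=0: 1018   i=1: 950   i=2: 324   i=3: 1326
  i=4: 472   i=5: 1584   i=6: 224   i=7: 1786
  i=8: 703   i=9: 52     …   i=21: 1239
  i=22: 1811
Match at i=22, j=20: x = 22·49 + 20 = 1098.

1098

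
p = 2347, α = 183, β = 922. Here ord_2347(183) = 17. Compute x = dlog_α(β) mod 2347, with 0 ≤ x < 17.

10

Successive powers of 183 modulo 2347:
  183^0=1  183^1=183  183^2=631  183^3=470  183^4=1518  183^5=848
  183^6=282  183^7=2319  183^8=1917  183^9=1108  183^10=922
So 183^10 ≡ 922 (mod 2347), giving x = 10.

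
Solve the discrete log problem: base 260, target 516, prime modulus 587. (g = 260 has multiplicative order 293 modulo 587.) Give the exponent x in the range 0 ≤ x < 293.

84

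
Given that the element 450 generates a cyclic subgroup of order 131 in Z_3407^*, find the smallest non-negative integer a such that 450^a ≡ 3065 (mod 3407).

Baby-step giant-step with m = ceil(sqrt(131)) = 12.
Baby table (450^j mod 3407 for j=0..11):
  0:1  1:450  2:1487  3:1378  4:26  5:1479  6:1185  7:1758
  8:676  9:977  10:147  11:1417
Giant step factor: 450^(-12) ≡ 529 (mod 3407).
Scan 3065·529^i mod 3407 for i = 0, 1, …:
  i=0: 3065   i=1: 3060   i=2: 415   i=3: 1487
Match at i=3, j=2: a = 3·12 + 2 = 38.

38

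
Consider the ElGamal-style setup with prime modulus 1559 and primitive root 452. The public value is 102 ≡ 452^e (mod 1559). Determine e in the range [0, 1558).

133

Baby-step giant-step with m = ceil(sqrt(1558)) = 40.
Baby table (452^j mod 1559 for j=0..39):
  0:1  1:452  2:75  3:1161  4:948  5:1330  6:945  7:1533
  8:720  9:1168  10:994  11:296  12:1277  13:374  14:676  15:1547
  16:812  17:659  18:99  19:1096  20:1189  21:1132  22:312  23:714
  24:15  25:544  26:1125  27:266  28:189  29:1242  30:144  31:1169
  32:1446  33:371  34:879  35:1322  36:447  37:933  38:786  39:1379
Giant step factor: 452^(-40) ≡ 315 (mod 1559).
Scan 102·315^i mod 1559 for i = 0, 1, …:
  i=0: 102   i=1: 950   i=2: 1481   i=3: 374
Match at i=3, j=13: e = 3·40 + 13 = 133.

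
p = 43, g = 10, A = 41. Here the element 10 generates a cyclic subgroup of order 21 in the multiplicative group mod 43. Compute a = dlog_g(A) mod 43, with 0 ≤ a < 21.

Successive powers of 10 modulo 43:
  10^0=1  10^1=10  10^2=14  10^3=11  10^4=24  10^5=25
  10^6=35  10^7=6  10^8=17  10^9=41
So 10^9 ≡ 41 (mod 43), giving a = 9.

9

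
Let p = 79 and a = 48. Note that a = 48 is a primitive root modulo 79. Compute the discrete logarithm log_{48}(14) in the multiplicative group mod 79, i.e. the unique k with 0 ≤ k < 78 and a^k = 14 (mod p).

Baby-step giant-step with m = ceil(sqrt(78)) = 9.
Baby table (48^j mod 79 for j=0..8):
  0:1  1:48  2:13  3:71  4:11  5:54  6:64  7:70
  8:42
Giant step factor: 48^(-9) ≡ 27 (mod 79).
Scan 14·27^i mod 79 for i = 0, 1, …:
  i=0: 14   i=1: 62   i=2: 15   i=3: 10
  i=4: 33   i=5: 22   i=6: 41   i=7: 1
Match at i=7, j=0: k = 7·9 + 0 = 63.

63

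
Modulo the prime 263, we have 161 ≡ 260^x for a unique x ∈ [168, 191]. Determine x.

Compute 260^168 mod 263 = 166, then multiply by 260 repeatedly:
  260^168=166  260^169=28  260^170=179  260^171=252  260^172=33
  260^173=164  260^174=34  260^175=161
Found 161 at exponent 175.

175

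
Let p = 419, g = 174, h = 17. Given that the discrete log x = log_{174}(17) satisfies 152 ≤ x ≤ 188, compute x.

177

Compute 174^152 mod 419 = 69, then multiply by 174 repeatedly:
  174^152=69  174^153=274  174^154=329  174^155=262  174^156=336
  174^157=223  174^158=254  174^159=201  174^160=197  174^161=339
  174^162=326  174^163=159  174^164=12  174^165=412  174^166=39
  174^167=82  174^168=22  174^169=57  174^170=281  174^171=290
  174^172=180  174^173=314  174^174=166  174^175=392  174^176=330
  174^177=17
Found 17 at exponent 177.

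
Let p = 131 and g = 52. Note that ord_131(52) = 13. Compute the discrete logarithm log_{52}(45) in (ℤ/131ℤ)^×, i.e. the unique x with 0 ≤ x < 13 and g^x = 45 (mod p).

Successive powers of 52 modulo 131:
  52^0=1  52^1=52  52^2=84  52^3=45
So 52^3 ≡ 45 (mod 131), giving x = 3.

3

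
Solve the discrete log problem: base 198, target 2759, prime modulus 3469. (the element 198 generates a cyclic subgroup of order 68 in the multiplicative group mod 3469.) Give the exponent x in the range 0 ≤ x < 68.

Successive powers of 198 modulo 3469:
  198^0=1  198^1=198  198^2=1045  198^3=2239  198^4=2759
So 198^4 ≡ 2759 (mod 3469), giving x = 4.

4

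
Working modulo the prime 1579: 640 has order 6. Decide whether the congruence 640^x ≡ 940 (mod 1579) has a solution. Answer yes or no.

940 ∈ ⟨640⟩ iff 940^6 ≡ 1 (mod 1579), since |⟨640⟩| = 6.
940^6 mod 1579 = 1.
Since 1 = 1, 940 lies in the subgroup.

yes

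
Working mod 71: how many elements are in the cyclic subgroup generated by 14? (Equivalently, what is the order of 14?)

The order of 14 must divide p − 1 = 70 = 2 · 5 · 7.
Divisors: 1, 2, 5, 7, 10, 14, 35, 70.
Check each in increasing order: 14^1 ≡ 14;  14^2 ≡ 54;  14^5 ≡ 70;  14^7 ≡ 17;  14^10 ≡ 1.
Smallest exponent giving 1 is 10.

10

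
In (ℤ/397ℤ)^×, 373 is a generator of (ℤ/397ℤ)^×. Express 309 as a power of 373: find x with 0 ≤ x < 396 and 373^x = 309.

Baby-step giant-step with m = ceil(sqrt(396)) = 20.
Baby table (373^j mod 397 for j=0..19):
  0:1  1:373  2:179  3:71  4:281  5:5  6:277  7:101
  8:355  9:214  10:25  11:194  12:108  13:187  14:276  15:125
  16:176  17:143  18:141  19:189
Giant step factor: 373^(-20) ≡ 249 (mod 397).
Scan 309·249^i mod 397 for i = 0, 1, …:
  i=0: 309   i=1: 320   i=2: 280   i=3: 245
  i=4: 264   i=5: 231   i=6: 351   i=7: 59
  i=8: 2   i=9: 101
Match at i=9, j=7: x = 9·20 + 7 = 187.

187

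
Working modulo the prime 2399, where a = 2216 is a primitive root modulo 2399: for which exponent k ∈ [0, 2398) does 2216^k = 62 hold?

1454

Baby-step giant-step with m = ceil(sqrt(2398)) = 49.
Baby table (2216^j mod 2399 for j=0..48):
  0:1  1:2216  2:2302  3:958  4:2212  5:635  6:1346  7:779
  8:1383  9:1205  10:193  11:666  12:471  13:171  14:2293  15:206
  16:686  17:1609  18:630  19:2261  20:1264  21:1391  22:2140  23:1816
  24:1133  25:1374  26:453  27:1066  28:1640  29:2154  30:1653  31:2174
  32:392  33:234  34:360  35:1292  36:1065  37:1823  38:2251  39:695
  40:2361  41:2156  42:1287  43:1980  44:2308  45:2259  46:1630  47:1585
  48:224
Giant step factor: 2216^(-49) ≡ 264 (mod 2399).
Scan 62·264^i mod 2399 for i = 0, 1, …:
  i=0: 62   i=1: 1974   i=2: 553   i=3: 2052
  i=4: 1953   i=5: 2206   i=6: 1826   i=7: 2264
  i=8: 345   i=9: 2317     …   i=28: 1473
  i=29: 234
Match at i=29, j=33: k = 29·49 + 33 = 1454.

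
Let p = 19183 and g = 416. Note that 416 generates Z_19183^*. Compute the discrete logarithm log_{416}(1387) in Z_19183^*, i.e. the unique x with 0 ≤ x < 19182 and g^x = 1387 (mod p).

Baby-step giant-step with m = ceil(sqrt(19182)) = 139.
Baby table (416^j mod 19183 for j=0..138):
  0:1  1:416  2:409  3:16680  4:13817  5:12155  6:11351  7:2998
  8:273  9:17653  10:15742  11:7269  12:12173  13:18839  14:10360  15:12768
  16:16980  17:4336  18:574  19:8588  20:4570  21:2003  22:8379  23:13541
  24:12437  25:13565  26:3238  27:4198  28:715  29:9695  30:4690  31:13557
  32:19093  33:926  34:1556  35:14257  36:3365  37:18664  38:14292  39:17925
  40:13796  41:3419  42:2762  43:17195  44:17044  45:11777  46:7567  47:1860
  48:6440  49:12603  50:5889  51:13583  52:10726  53:11560  54:13210  55:9022
  56:12467  57:6862  58:15508  59:5840  60:12382  61:9868  62:19109  63:7582
  64:8100  65:12575  66:13424  67:2131  68:4078  69:8344  70:18164  71:17305
  72:5255  73:18401  74:799  75:6273  76:680  77:14318  78:9558  79:5247
  80:15073  81:16710  82:7114  83:5242  84:12993  85:14665  86:446  87:12889
  88:9767  89:15459  90:4639  91:11524  92:17417  93:13481  94:6660  95:8208
  96:19137  97:47  98:369  99:40  100:16640  101:16360  102:14978  103:15556
  104:6625  105:12831  106:4822  107:10920  108:15532  109:15824  110:3015  111:7345
  112:5423  113:11557  114:11962  115:7795  116:793  117:3777  118:17409  119:10153
  120:3388  121:9049  122:4516  123:17905  124:5476  125:14422  126:14456  127:9417
  128:4140  129:14953  130:5156  131:15583  132:17857  133:4691  134:13973  135:319
  136:17606  137:15373  138:7229
Giant step factor: 416^(-139) ≡ 8636 (mod 19183).
Scan 1387·8636^i mod 19183 for i = 0, 1, …:
  i=0: 1387   i=1: 7940   i=2: 9798   i=3: 18498
  i=4: 11887   i=5: 7899   i=6: 1016   i=7: 7545
  i=8: 13152   i=9: 17312     …   i=15: 16789
  i=16: 4690
Match at i=16, j=30: x = 16·139 + 30 = 2254.

2254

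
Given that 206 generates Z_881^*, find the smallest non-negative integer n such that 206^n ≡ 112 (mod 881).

105

Baby-step giant-step with m = ceil(sqrt(880)) = 30.
Baby table (206^j mod 881 for j=0..29):
  0:1  1:206  2:148  3:534  4:760  5:623  6:593  7:580
  8:545  9:383  10:489  11:300  12:130  13:350  14:739  15:702
  16:128  17:819  18:443  19:515  20:370  21:454  22:138  23:236
  24:161  25:569  26:41  27:517  28:782  29:750
Giant step factor: 206^(-30) ≡ 553 (mod 881).
Scan 112·553^i mod 881 for i = 0, 1, …:
  i=0: 112   i=1: 266   i=2: 852   i=3: 702
Match at i=3, j=15: n = 3·30 + 15 = 105.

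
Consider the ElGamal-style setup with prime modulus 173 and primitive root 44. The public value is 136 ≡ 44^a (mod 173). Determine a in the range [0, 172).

120

Baby-step giant-step with m = ceil(sqrt(172)) = 14.
Baby table (44^j mod 173 for j=0..13):
  0:1  1:44  2:33  3:68  4:51  5:168  6:126  7:8
  8:6  9:91  10:25  11:62  12:133  13:143
Giant step factor: 44^(-14) ≡ 73 (mod 173).
Scan 136·73^i mod 173 for i = 0, 1, …:
  i=0: 136   i=1: 67   i=2: 47   i=3: 144
  i=4: 132   i=5: 121   i=6: 10   i=7: 38
  i=8: 6
Match at i=8, j=8: a = 8·14 + 8 = 120.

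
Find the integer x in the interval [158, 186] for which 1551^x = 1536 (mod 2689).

Compute 1551^158 mod 2689 = 766, then multiply by 1551 repeatedly:
  1551^158=766  1551^159=2217  1551^160=2025  1551^161=23  1551^162=716
  1551^163=2648  1551^164=945  1551^165=190  1551^166=1589  1551^167=1415
  1551^168=441  1551^169=985  1551^170=383  1551^171=2453  1551^172=2357
  1551^173=1356  1551^174=358  1551^175=1324  1551^176=1817  1551^177=95
  1551^178=2139  1551^179=2052  1551^180=1565  1551^181=1837  1551^182=1536
Found 1536 at exponent 182.

182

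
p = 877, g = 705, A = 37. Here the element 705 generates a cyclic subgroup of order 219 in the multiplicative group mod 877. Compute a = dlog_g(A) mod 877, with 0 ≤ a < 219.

98

Baby-step giant-step with m = ceil(sqrt(219)) = 15.
Baby table (705^j mod 877 for j=0..14):
  0:1  1:705  2:643  3:783  4:382  5:71  6:66  7:49
  8:342  9:812  10:656  11:301  12:848  13:603  14:647
Giant step factor: 705^(-15) ≡ 757 (mod 877).
Scan 37·757^i mod 877 for i = 0, 1, …:
  i=0: 37   i=1: 822   i=2: 461   i=3: 808
  i=4: 387   i=5: 41   i=6: 342
Match at i=6, j=8: a = 6·15 + 8 = 98.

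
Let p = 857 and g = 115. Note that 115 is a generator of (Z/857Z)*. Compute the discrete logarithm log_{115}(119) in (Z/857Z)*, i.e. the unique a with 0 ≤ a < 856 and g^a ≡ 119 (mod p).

Baby-step giant-step with m = ceil(sqrt(856)) = 30.
Baby table (115^j mod 857 for j=0..29):
  0:1  1:115  2:370  3:557  4:637  5:410  6:15  7:11
  8:408  9:642  10:128  11:151  12:225  13:165  14:121  15:203
  16:206  17:551  18:804  19:761  20:101  21:474  22:519  23:552
  24:62  25:274  26:658  27:254  28:72  29:567
Giant step factor: 115^(-30) ≡ 587 (mod 857).
Scan 119·587^i mod 857 for i = 0, 1, …:
  i=0: 119   i=1: 436   i=2: 546   i=3: 841
  i=4: 35   i=5: 834   i=6: 211   i=7: 449
  i=8: 464   i=9: 699     …   i=20: 469
  i=21: 206
Match at i=21, j=16: a = 21·30 + 16 = 646.

646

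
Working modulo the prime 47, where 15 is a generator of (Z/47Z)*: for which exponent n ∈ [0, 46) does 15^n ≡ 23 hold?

Baby-step giant-step with m = ceil(sqrt(46)) = 7.
Baby table (15^j mod 47 for j=0..6):
  0:1  1:15  2:37  3:38  4:6  5:43  6:34
Giant step factor: 15^(-7) ≡ 20 (mod 47).
Scan 23·20^i mod 47 for i = 0, 1, …:
  i=0: 23   i=1: 37
Match at i=1, j=2: n = 1·7 + 2 = 9.

9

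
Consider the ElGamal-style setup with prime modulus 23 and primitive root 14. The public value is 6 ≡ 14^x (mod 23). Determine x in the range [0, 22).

Successive powers of 14 modulo 23:
  14^0=1  14^1=14  14^2=12  14^3=7  14^4=6
So 14^4 ≡ 6 (mod 23), giving x = 4.

4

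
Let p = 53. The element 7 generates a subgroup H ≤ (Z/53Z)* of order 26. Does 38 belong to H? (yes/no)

yes

38 ∈ ⟨7⟩ iff 38^26 ≡ 1 (mod 53), since |⟨7⟩| = 26.
38^26 mod 53 = 1.
Since 1 = 1, 38 lies in the subgroup.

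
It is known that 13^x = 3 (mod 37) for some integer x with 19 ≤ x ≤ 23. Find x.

22

Compute 13^19 mod 37 = 24, then multiply by 13 repeatedly:
  13^19=24  13^20=16  13^21=23  13^22=3
Found 3 at exponent 22.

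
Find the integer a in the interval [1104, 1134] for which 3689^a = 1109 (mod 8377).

1104

Compute 3689^1104 mod 8377 = 1109, then multiply by 3689 repeatedly:
  3689^1104=1109
Found 1109 at exponent 1104.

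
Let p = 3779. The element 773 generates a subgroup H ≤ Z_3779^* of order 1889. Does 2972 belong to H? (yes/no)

2972 ∈ ⟨773⟩ iff 2972^1889 ≡ 1 (mod 3779), since |⟨773⟩| = 1889.
2972^1889 mod 3779 = 3778.
Since 3778 ≠ 1, 2972 does not lie in the subgroup.

no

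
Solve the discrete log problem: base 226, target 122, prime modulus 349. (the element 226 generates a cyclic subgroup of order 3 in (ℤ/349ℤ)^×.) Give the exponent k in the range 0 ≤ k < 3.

Successive powers of 226 modulo 349:
  226^0=1  226^1=226  226^2=122
So 226^2 ≡ 122 (mod 349), giving k = 2.

2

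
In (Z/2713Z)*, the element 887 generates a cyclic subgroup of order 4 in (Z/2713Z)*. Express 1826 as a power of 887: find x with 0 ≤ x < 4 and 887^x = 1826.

3

Successive powers of 887 modulo 2713:
  887^0=1  887^1=887  887^2=2712  887^3=1826
So 887^3 ≡ 1826 (mod 2713), giving x = 3.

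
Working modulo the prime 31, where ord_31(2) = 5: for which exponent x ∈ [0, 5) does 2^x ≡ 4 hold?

Successive powers of 2 modulo 31:
  2^0=1  2^1=2  2^2=4
So 2^2 ≡ 4 (mod 31), giving x = 2.

2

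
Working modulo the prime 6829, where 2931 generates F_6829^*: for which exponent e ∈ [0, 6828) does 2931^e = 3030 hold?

938

Baby-step giant-step with m = ceil(sqrt(6828)) = 83.
Baby table (2931^j mod 6829 for j=0..82):
  0:1  1:2931  2:6708  3:457  4:983  5:6164  6:3979  7:5346
  8:3400  9:1889  10:5169  11:3617  12:2819  13:6228  14:351  15:4431
  16:5332  17:3340  18:3583  19:5600  20:3513  21:5300  22:5154  23:626
  24:4634  25:6202  26:6093  27:748  28:279  29:5098  30:386  31:4581
  32:1097  33:5677  34:3843  35:2812  36:6198  37:1198  38:1232  39:5280
  40:1166  41:3046  42:2323  43:200  44:5735  45:3116  46:2623  47:5388
  48:3580  49:3636  50:3876  51:3929  52:2205  53:2621  54:6355  55:3822
  56:2722  57:1910  58:5259  59:1076  60:5587  61:6384  62:44  63:6042
  64:1505  65:6450  66:2278  67:4885  68:4351  69:3038  70:6191  71:1168
  72:2079  73:2081  74:1114  75:872  76:1786  77:3752  78:2422  79:3551
  80:585  81:556  82:4334
Giant step factor: 2931^(-83) ≡ 6499 (mod 6829).
Scan 3030·6499^i mod 6829 for i = 0, 1, …:
  i=0: 3030   i=1: 3963   i=2: 3378   i=3: 5216
  i=4: 6457   i=5: 6667   i=6: 5657   i=7: 4336
  i=8: 3210   i=9: 6024   i=10: 6148   i=11: 6202
Match at i=11, j=25: e = 11·83 + 25 = 938.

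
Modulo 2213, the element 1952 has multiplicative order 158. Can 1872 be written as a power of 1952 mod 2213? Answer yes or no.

1872 ∈ ⟨1952⟩ iff 1872^158 ≡ 1 (mod 2213), since |⟨1952⟩| = 158.
1872^158 mod 2213 = 1.
Since 1 = 1, 1872 lies in the subgroup.

yes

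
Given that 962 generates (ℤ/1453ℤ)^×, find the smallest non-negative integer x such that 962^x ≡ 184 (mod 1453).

499

Baby-step giant-step with m = ceil(sqrt(1452)) = 39.
Baby table (962^j mod 1453 for j=0..38):
  0:1  1:962  2:1336  3:780  4:612  5:279  6:1046  7:776
  8:1123  9:747  10:832  11:1234  12:7  13:922  14:634  15:1101
  16:1378  17:500  18:57  19:1073  20:596  21:870  22:12  23:1373
  24:49  25:642  26:79  27:442  28:928  29:594  30:399  31:246
  32:1266  33:278  34:84  35:893  36:343  37:135  38:553
Giant step factor: 962^(-39) ≡ 456 (mod 1453).
Scan 184·456^i mod 1453 for i = 0, 1, …:
  i=0: 184   i=1: 1083   i=2: 1281   i=3: 30
  i=4: 603   i=5: 351   i=6: 226   i=7: 1346
  i=8: 610   i=9: 637   i=10: 1325   i=11: 1205
  i=12: 246
Match at i=12, j=31: x = 12·39 + 31 = 499.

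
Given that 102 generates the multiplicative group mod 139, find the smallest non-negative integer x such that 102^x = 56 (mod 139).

55

Baby-step giant-step with m = ceil(sqrt(138)) = 12.
Baby table (102^j mod 139 for j=0..11):
  0:1  1:102  2:118  3:82  4:24  5:85  6:52  7:22
  8:20  9:94  10:136  11:111
Giant step factor: 102^(-12) ≡ 64 (mod 139).
Scan 56·64^i mod 139 for i = 0, 1, …:
  i=0: 56   i=1: 109   i=2: 26   i=3: 135
  i=4: 22
Match at i=4, j=7: x = 4·12 + 7 = 55.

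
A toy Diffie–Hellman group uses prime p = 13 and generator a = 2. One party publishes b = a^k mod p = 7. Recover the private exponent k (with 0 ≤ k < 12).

Successive powers of 2 modulo 13:
  2^0=1  2^1=2  2^2=4  2^3=8  2^4=3  2^5=6
  2^6=12  2^7=11  2^8=9  2^9=5  2^10=10  2^11=7
So 2^11 ≡ 7 (mod 13), giving k = 11.

11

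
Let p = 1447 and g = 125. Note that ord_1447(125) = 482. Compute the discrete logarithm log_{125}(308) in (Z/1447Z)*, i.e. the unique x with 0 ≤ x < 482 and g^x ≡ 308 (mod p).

450

Baby-step giant-step with m = ceil(sqrt(482)) = 22.
Baby table (125^j mod 1447 for j=0..21):
  0:1  1:125  2:1155  3:1122  4:1338  5:845  6:1441  7:697
  8:305  9:503  10:654  11:718  12:36  13:159  14:1064  15:1323
  16:417  17:33  18:1231  19:493  20:851  21:744
Giant step factor: 125^(-22) ≡ 299 (mod 1447).
Scan 308·299^i mod 1447 for i = 0, 1, …:
  i=0: 308   i=1: 931   i=2: 545   i=3: 891
  i=4: 161   i=5: 388   i=6: 252   i=7: 104
  i=8: 709   i=9: 729     …   i=19: 249
  i=20: 654
Match at i=20, j=10: x = 20·22 + 10 = 450.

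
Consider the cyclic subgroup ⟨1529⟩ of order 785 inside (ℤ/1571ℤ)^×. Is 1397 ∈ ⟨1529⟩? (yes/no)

yes

1397 ∈ ⟨1529⟩ iff 1397^785 ≡ 1 (mod 1571), since |⟨1529⟩| = 785.
1397^785 mod 1571 = 1.
Since 1 = 1, 1397 lies in the subgroup.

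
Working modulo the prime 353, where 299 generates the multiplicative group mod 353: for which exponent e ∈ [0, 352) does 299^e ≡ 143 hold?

Baby-step giant-step with m = ceil(sqrt(352)) = 19.
Baby table (299^j mod 353 for j=0..18):
  0:1  1:299  2:92  3:327  4:345  5:79  6:323  7:208
  8:64  9:74  10:240  11:101  12:194  13:114  14:198  15:251
  16:213  17:147  18:181
Giant step factor: 299^(-19) ≡ 138 (mod 353).
Scan 143·138^i mod 353 for i = 0, 1, …:
  i=0: 143   i=1: 319   i=2: 250   i=3: 259
  i=4: 89   i=5: 280   i=6: 163   i=7: 255
  i=8: 243   i=9: 352     …   i=17: 218
  i=18: 79
Match at i=18, j=5: e = 18·19 + 5 = 347.

347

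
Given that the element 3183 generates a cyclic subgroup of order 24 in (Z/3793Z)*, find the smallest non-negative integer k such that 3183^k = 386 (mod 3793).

Successive powers of 3183 modulo 3793:
  3183^0=1  3183^1=3183  3183^2=386
So 3183^2 ≡ 386 (mod 3793), giving k = 2.

2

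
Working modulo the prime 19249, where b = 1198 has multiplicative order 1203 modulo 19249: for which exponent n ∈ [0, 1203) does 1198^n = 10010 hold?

315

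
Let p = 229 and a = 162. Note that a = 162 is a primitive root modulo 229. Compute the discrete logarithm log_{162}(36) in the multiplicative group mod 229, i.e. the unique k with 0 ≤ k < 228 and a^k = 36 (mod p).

Baby-step giant-step with m = ceil(sqrt(228)) = 16.
Baby table (162^j mod 229 for j=0..15):
  0:1  1:162  2:138  3:143  4:37  5:40  6:68  7:24
  8:224  9:106  10:226  11:201  12:44  13:29  14:118  15:109
Giant step factor: 162^(-16) ≡ 55 (mod 229).
Scan 36·55^i mod 229 for i = 0, 1, …:
  i=0: 36   i=1: 148   i=2: 125   i=3: 5
  i=4: 46   i=5: 11   i=6: 147   i=7: 70
  i=8: 186   i=9: 154   i=10: 226
Match at i=10, j=10: k = 10·16 + 10 = 170.

170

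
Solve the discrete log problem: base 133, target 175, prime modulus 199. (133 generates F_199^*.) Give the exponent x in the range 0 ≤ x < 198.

176

Baby-step giant-step with m = ceil(sqrt(198)) = 15.
Baby table (133^j mod 199 for j=0..14):
  0:1  1:133  2:177  3:59  4:86  5:95  6:98  7:99
  8:33  9:11  10:70  11:156  12:52  13:150  14:50
Giant step factor: 133^(-15) ≡ 12 (mod 199).
Scan 175·12^i mod 199 for i = 0, 1, …:
  i=0: 175   i=1: 110   i=2: 126   i=3: 119
  i=4: 35   i=5: 22   i=6: 65   i=7: 183
  i=8: 7   i=9: 84   i=10: 13   i=11: 156
Match at i=11, j=11: x = 11·15 + 11 = 176.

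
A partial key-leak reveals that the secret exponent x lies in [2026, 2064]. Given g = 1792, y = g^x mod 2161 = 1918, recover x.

Compute 1792^2026 mod 2161 = 779, then multiply by 1792 repeatedly:
  1792^2026=779  1792^2027=2123  1792^2028=1056  1792^2029=1477  1792^2030=1720
  1792^2031=654  1792^2032=706  1792^2033=967  1792^2034=1903  1792^2035=118
  1792^2036=1839  1792^2037=2124  1792^2038=687  1792^2039=1495  1792^2040=1561
  1792^2041=978  1792^2042=5  1792^2043=316  1792^2044=90  1792^2045=1366
  1792^2046=1620  1792^2047=817  1792^2048=1067  1792^2049=1740  1792^2050=1918
Found 1918 at exponent 2050.

2050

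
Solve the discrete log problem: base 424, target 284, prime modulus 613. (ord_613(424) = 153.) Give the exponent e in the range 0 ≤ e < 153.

124

Baby-step giant-step with m = ceil(sqrt(153)) = 13.
Baby table (424^j mod 613 for j=0..12):
  0:1  1:424  2:167  3:313  4:304  5:166  6:502  7:137
  8:466  9:198  10:584  11:577  12:61
Giant step factor: 424^(-13) ≡ 213 (mod 613).
Scan 284·213^i mod 613 for i = 0, 1, …:
  i=0: 284   i=1: 418   i=2: 149   i=3: 474
  i=4: 430   i=5: 253   i=6: 558   i=7: 545
  i=8: 228   i=9: 137
Match at i=9, j=7: e = 9·13 + 7 = 124.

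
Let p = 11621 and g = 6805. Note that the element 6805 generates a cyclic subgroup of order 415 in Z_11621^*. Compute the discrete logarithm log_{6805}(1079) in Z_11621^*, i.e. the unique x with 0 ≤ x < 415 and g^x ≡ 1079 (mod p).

Baby-step giant-step with m = ceil(sqrt(415)) = 21.
Baby table (6805^j mod 11621 for j=0..20):
  0:1  1:6805  2:9961  3:10933  4:1423  5:3222  6:8504  7:8761
  8:2875  9:6232  10:3731  11:9191  12:533  13:1313  14:10037  15:5168
  16:3094  17:9039  18:442  19:9592  20:10024
Giant step factor: 6805^(-21) ≡ 8826 (mod 11621).
Scan 1079·8826^i mod 11621 for i = 0, 1, …:
  i=0: 1079   i=1: 5655   i=2: 10456   i=3: 2295
  i=4: 267   i=5: 9100   i=6: 3869   i=7: 5296
  i=8: 2834   i=9: 4492     …   i=15: 2569
  i=16: 1423
Match at i=16, j=4: x = 16·21 + 4 = 340.

340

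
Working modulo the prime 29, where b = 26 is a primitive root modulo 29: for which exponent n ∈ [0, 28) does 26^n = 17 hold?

7

Successive powers of 26 modulo 29:
  26^0=1  26^1=26  26^2=9  26^3=2  26^4=23  26^5=18
  26^6=4  26^7=17
So 26^7 ≡ 17 (mod 29), giving n = 7.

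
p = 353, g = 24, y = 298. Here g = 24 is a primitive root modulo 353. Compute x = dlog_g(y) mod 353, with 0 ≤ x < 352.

261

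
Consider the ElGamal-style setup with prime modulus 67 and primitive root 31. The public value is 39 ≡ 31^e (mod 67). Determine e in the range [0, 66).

56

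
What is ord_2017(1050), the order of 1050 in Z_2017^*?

72

The order of 1050 must divide p − 1 = 2016 = 2^5 · 3^2 · 7.
Divisors: 1, 2, 3, 4, 6, 7, 8, 9, 12, 14, 16, 18, 21, 24, 28, 32, 36, 42, 48, 56, 63, 72, 84, 96, 112, 126, 144, 168, 224, 252, 288, 336, 504, 672, 1008, 2016.
Check each in increasing order: 1050^1 ≡ 1050;  1050^2 ≡ 1218;  1050^3 ≡ 122;  1050^4 ≡ 1029;  1050^6 ≡ 765;  1050^7 ≡ 484;  1050^8 ≡ 1933;  1050^9 ≡ 548;  1050^12 ≡ 295;  1050^14 ≡ 284;  1050^16 ≡ 1005;  1050^18 ≡ 1788;  1050^21 ≡ 300;  1050^24 ≡ 294;  1050^28 ≡ 1993;  1050^32 ≡ 1525;  1050^36 ≡ 2016;  1050^42 ≡ 1252;  1050^48 ≡ 1722;  1050^56 ≡ 576;  1050^63 ≡ 438;  1050^72 ≡ 1.
Smallest exponent giving 1 is 72.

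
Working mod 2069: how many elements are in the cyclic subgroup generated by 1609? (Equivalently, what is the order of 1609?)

The order of 1609 must divide p − 1 = 2068 = 2^2 · 11 · 47.
Divisors: 1, 2, 4, 11, 22, 44, 47, 94, 188, 517, 1034, 2068.
Check each in increasing order: 1609^1 ≡ 1609;  1609^2 ≡ 562;  1609^4 ≡ 1356;  1609^11 ≡ 614;  1609^22 ≡ 438;  1609^44 ≡ 1496;  1609^47 ≡ 1905;  1609^94 ≡ 2068;  1609^188 ≡ 1.
Smallest exponent giving 1 is 188.

188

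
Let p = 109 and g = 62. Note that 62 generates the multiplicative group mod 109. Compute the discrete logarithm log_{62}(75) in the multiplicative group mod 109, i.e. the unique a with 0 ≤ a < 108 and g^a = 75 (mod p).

12

Baby-step giant-step with m = ceil(sqrt(108)) = 11.
Baby table (62^j mod 109 for j=0..10):
  0:1  1:62  2:29  3:54  4:78  5:40  6:82  7:70
  8:89  9:68  10:74
Giant step factor: 62^(-11) ≡ 11 (mod 109).
Scan 75·11^i mod 109 for i = 0, 1, …:
  i=0: 75   i=1: 62
Match at i=1, j=1: a = 1·11 + 1 = 12.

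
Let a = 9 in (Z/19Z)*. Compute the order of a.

9

The order of 9 must divide p − 1 = 18 = 2 · 3^2.
Divisors: 1, 2, 3, 6, 9, 18.
Check each in increasing order: 9^1 ≡ 9;  9^2 ≡ 5;  9^3 ≡ 7;  9^6 ≡ 11;  9^9 ≡ 1.
Smallest exponent giving 1 is 9.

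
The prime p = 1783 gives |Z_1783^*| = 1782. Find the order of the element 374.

1782

The order of 374 must divide p − 1 = 1782 = 2 · 3^4 · 11.
Divisors: 1, 2, 3, 6, 9, 11, 18, 22, 27, 33, 54, 66, 81, 99, 162, 198, 297, 594, 891, 1782.
Check each in increasing order: 374^1 ≡ 374;  374^2 ≡ 802;  374^3 ≡ 404;  374^6 ≡ 963;  374^9 ≡ 358;  374^11 ≡ 53;  374^18 ≡ 1571;  374^22 ≡ 1026;  374^27 ≡ 773;  374^33 ≡ 888;  374^54 ≡ 224;  374^66 ≡ 458;  374^81 ≡ 201;  374^99 ≡ 180;  374^162 ≡ 1175;  374^198 ≡ 306;  374^297 ≡ 1590;  374^594 ≡ 1589;  374^891 ≡ 1782;  374^1782 ≡ 1.
Smallest exponent giving 1 is 1782.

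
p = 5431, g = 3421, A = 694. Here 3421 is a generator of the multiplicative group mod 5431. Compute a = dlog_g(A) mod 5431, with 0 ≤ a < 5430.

934

Baby-step giant-step with m = ceil(sqrt(5430)) = 74.
Baby table (3421^j mod 5431 for j=0..73):
  0:1  1:3421  2:4867  3:3992  4:3098  5:2377  6:1510  7:829
  8:1027  9:4941  10:1889  11:4810  12:4511  13:2660  14:2935  15:4147
  16:1115  17:1853  18:1136  19:3091  20:154  21:27  22:40  23:1065
  24:4595  25:2181  26:4438  27:2753  28:659  29:574  30:3063  31:2124
  32:4957  33:2315  34:1217  35:3211  36:3349  37:2950  38:1152  39:3517
  40:1992  41:4158  42:729  43:1080  44:1600  45:4583  46:4577  47:344
  48:3728  49:1500  50:4636  51:1236  52:3038  53:3495  54:2764  55:273
  56:5232  57:3527  58:3616  59:3949  60:2632  61:4905  62:3646  63:3390
  64:2005  65:5183  66:4259  67:4097  68:3857  69:2898  70:2483  71:259
  72:786  73:561
Giant step factor: 3421^(-74) ≡ 4938 (mod 5431).
Scan 694·4938^i mod 5431 for i = 0, 1, …:
  i=0: 694   i=1: 11   i=2: 8   i=3: 1487
  i=4: 94   i=5: 2537   i=6: 3820   i=7: 1297
  i=8: 1437   i=9: 3020   i=10: 4665   i=11: 2899
  i=12: 4577
Match at i=12, j=46: a = 12·74 + 46 = 934.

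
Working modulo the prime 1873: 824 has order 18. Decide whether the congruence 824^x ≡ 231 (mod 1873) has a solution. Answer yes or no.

⟨824⟩ has order 18; its elements mod 1873 are {1, 114, 115, 286, 334, 616, 763, 824, 923, 950, 1049, 1110, 1257, 1539, 1587, 1758, 1759, 1872}.
231 is not in this set.

no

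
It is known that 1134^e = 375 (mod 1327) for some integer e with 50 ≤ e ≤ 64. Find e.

Compute 1134^50 mod 1327 = 101, then multiply by 1134 repeatedly:
  1134^50=101  1134^51=412  1134^52=104  1134^53=1160  1134^54=383
  1134^55=393  1134^56=1117  1134^57=720  1134^58=375
Found 375 at exponent 58.

58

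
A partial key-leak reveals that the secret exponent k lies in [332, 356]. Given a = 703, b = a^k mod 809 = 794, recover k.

343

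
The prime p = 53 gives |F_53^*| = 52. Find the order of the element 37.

The order of 37 must divide p − 1 = 52 = 2^2 · 13.
Divisors: 1, 2, 4, 13, 26, 52.
Check each in increasing order: 37^1 ≡ 37;  37^2 ≡ 44;  37^4 ≡ 28;  37^13 ≡ 52;  37^26 ≡ 1.
Smallest exponent giving 1 is 26.

26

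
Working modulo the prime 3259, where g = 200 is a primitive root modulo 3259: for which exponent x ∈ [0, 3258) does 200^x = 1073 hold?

2983

Baby-step giant-step with m = ceil(sqrt(3258)) = 58.
Baby table (200^j mod 3259 for j=0..57):
  0:1  1:200  2:892  3:2414  4:468  5:2348  6:304  7:2138
  8:671  9:581  10:2135  11:71  12:1164  13:1411  14:1926  15:638
  16:499  17:2030  18:1884  19:2015  20:2143  21:1671  22:1782  23:1169
  24:2411  25:3127  26:2931  27:2839  28:734  29:145  30:2928  31:2239
  32:1317  33:2680  34:1524  35:1713  36:405  37:2784  38:2770  39:3229
  40:518  41:2571  42:2537  43:2255  44:1258  45:657  46:1040  47:2683
  48:2124  49:1130  50:1129  51:929  52:37  53:882  54:414  55:1325
  56:1021  57:2142
Giant step factor: 200^(-58) ≡ 1172 (mod 3259).
Scan 1073·1172^i mod 3259 for i = 0, 1, …:
  i=0: 1073   i=1: 2841   i=2: 2213   i=3: 2731
  i=4: 394   i=5: 2249   i=6: 2556   i=7: 611
  i=8: 2371   i=9: 2144     …   i=50: 1368
  i=51: 3127
Match at i=51, j=25: x = 51·58 + 25 = 2983.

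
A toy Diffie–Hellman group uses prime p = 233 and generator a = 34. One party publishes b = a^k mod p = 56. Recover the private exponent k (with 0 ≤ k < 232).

Baby-step giant-step with m = ceil(sqrt(232)) = 16.
Baby table (34^j mod 233 for j=0..15):
  0:1  1:34  2:224  3:160  4:81  5:191  6:203  7:145
  8:37  9:93  10:133  11:95  12:201  13:77  14:55  15:6
Giant step factor: 34^(-16) ≡ 8 (mod 233).
Scan 56·8^i mod 233 for i = 0, 1, …:
  i=0: 56   i=1: 215   i=2: 89   i=3: 13
  i=4: 104   i=5: 133
Match at i=5, j=10: k = 5·16 + 10 = 90.

90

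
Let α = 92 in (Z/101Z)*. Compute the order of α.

The order of 92 must divide p − 1 = 100 = 2^2 · 5^2.
Divisors: 1, 2, 4, 5, 10, 20, 25, 50, 100.
Check each in increasing order: 92^1 ≡ 92;  92^2 ≡ 81;  92^4 ≡ 97;  92^5 ≡ 36;  92^10 ≡ 84;  92^20 ≡ 87;  92^25 ≡ 1.
Smallest exponent giving 1 is 25.

25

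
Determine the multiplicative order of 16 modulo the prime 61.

15

The order of 16 must divide p − 1 = 60 = 2^2 · 3 · 5.
Divisors: 1, 2, 3, 4, 5, 6, 10, 12, 15, 20, 30, 60.
Check each in increasing order: 16^1 ≡ 16;  16^2 ≡ 12;  16^3 ≡ 9;  16^4 ≡ 22;  16^5 ≡ 47;  16^6 ≡ 20;  16^10 ≡ 13;  16^12 ≡ 34;  16^15 ≡ 1.
Smallest exponent giving 1 is 15.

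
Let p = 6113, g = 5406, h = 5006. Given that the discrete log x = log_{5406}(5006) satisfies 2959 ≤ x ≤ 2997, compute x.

Compute 5406^2959 mod 6113 = 3170, then multiply by 5406 repeatedly:
  5406^2959=3170  5406^2960=2281  5406^2961=1165  5406^2962=1600  5406^2963=5818
  5406^2964=723  5406^2965=2331  5406^2966=2493  5406^2967=4106  5406^2968=733
  5406^2969=1374  5406^2970=549  5406^2971=3089  5406^2972=4531  5406^2973=5908
  5406^2974=4336  5406^2975=3174  5406^2976=5566  5406^2977=1610  5406^2978=4861
  5406^2979=4892  5406^2980=1314  5406^2981=178  5406^2982=2527  5406^2983=4520
  5406^2984=1459  5406^2985=1584  5406^2986=4904  5406^2987=5056  5406^2988=1513
  5406^2989=84  5406^2990=1742  5406^2991=3232  5406^2992=1238  5406^2993=5006
Found 5006 at exponent 2993.

2993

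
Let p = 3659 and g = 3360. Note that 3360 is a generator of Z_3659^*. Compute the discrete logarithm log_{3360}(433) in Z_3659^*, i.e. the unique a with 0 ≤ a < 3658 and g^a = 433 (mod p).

Baby-step giant-step with m = ceil(sqrt(3658)) = 61.
Baby table (3360^j mod 3659 for j=0..60):
  0:1  1:3360  2:1585  3:1755  4:2151  5:835  6:2806  7:2576
  8:1825  9:3175  10:2015  11:1250  12:3127  13:1731  14:2009  15:3044
  16:935  17:2178  18:80  19:1693  20:2394  21:1358  22:107  23:938
  24:1281  25:1176  26:3299  27:1529  28:204  29:1207  30:1348  31:3097
  32:3383  33:2026  34:1620  35:2267  36:2741  37:57  38:1252  39:2529
  40:1242  41:1860  42:28  43:2605  44:472  45:1573  46:1684  47:1426
  48:1729  49:2607  50:3533  51:1084  52:1535  53:2069  54:3399  55:901
  56:1367  57:1075  58:567  59:2440  60:2240
Giant step factor: 3360^(-61) ≡ 1504 (mod 3659).
Scan 433·1504^i mod 3659 for i = 0, 1, …:
  i=0: 433   i=1: 3589   i=2: 831   i=3: 2105
  i=4: 885   i=5: 2823   i=6: 1352   i=7: 2663
  i=8: 2206   i=9: 2770     …   i=50: 828
  i=51: 1252
Match at i=51, j=38: a = 51·61 + 38 = 3149.

3149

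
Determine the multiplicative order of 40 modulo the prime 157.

39

The order of 40 must divide p − 1 = 156 = 2^2 · 3 · 13.
Divisors: 1, 2, 3, 4, 6, 12, 13, 26, 39, 52, 78, 156.
Check each in increasing order: 40^1 ≡ 40;  40^2 ≡ 30;  40^3 ≡ 101;  40^4 ≡ 115;  40^6 ≡ 153;  40^12 ≡ 16;  40^13 ≡ 12;  40^26 ≡ 144;  40^39 ≡ 1.
Smallest exponent giving 1 is 39.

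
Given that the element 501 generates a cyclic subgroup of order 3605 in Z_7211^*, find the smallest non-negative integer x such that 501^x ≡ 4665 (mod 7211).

Baby-step giant-step with m = ceil(sqrt(3605)) = 61.
Baby table (501^j mod 7211 for j=0..60):
  0:1  1:501  2:5827  3:6083  4:4541  5:3576  6:3248  7:4773
  8:4432  9:6655  10:2673  11:5138  12:7022  13:6265  14:1980  15:4073
  16:7071  17:1970  18:6274  19:6489  20:6039  21:4130  22:6784  23:2403
  24:6877  25:5730  26:752  27:1780  28:4827  29:2642  30:4029  31:6660
  32:5178  33:5429  34:1382  35:126  36:5438  37:5891  38:2092  39:2497
  40:3494  41:5432  42:2885  43:3185  44:2054  45:5092  46:5609  47:5030
  48:3391  49:4306  50:1217  51:3993  52:3046  53:4525  54:2771  55:3759
  56:1188  57:3886  58:7127  59:1182  60:880
Giant step factor: 501^(-61) ≡ 6675 (mod 7211).
Scan 4665·6675^i mod 7211 for i = 0, 1, …:
  i=0: 4665   i=1: 1777   i=2: 6591   i=3: 614
  i=4: 2602   i=5: 4262   i=6: 1455   i=7: 6119
  i=8: 1221   i=9: 1745     …   i=20: 5468
  i=21: 4029
Match at i=21, j=30: x = 21·61 + 30 = 1311.

1311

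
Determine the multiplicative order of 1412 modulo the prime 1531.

The order of 1412 must divide p − 1 = 1530 = 2 · 3^2 · 5 · 17.
Divisors: 1, 2, 3, 5, 6, 9, 10, 15, 17, 18, 30, 34, 45, 51, 85, 90, 102, 153, 170, 255, 306, 510, 765, 1530.
Check each in increasing order: 1412^1 ≡ 1412;  1412^2 ≡ 382;  1412^3 ≡ 472;  1412^5 ≡ 1177;  1412^6 ≡ 789;  1412^9 ≡ 375;  1412^10 ≡ 1305;  1412^15 ≡ 392;  1412^17 ≡ 1237;  1412^18 ≡ 1304;  1412^30 ≡ 564;  1412^34 ≡ 700;  1412^45 ≡ 624;  1412^51 ≡ 885;  1412^85 ≡ 976;  1412^90 ≡ 502;  1412^102 ≡ 884;  1412^153 ≡ 1530;  1412^170 ≡ 294;  1412^255 ≡ 647;  1412^306 ≡ 1.
Smallest exponent giving 1 is 306.

306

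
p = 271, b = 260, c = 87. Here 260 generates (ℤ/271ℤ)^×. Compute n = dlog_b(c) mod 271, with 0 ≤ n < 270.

234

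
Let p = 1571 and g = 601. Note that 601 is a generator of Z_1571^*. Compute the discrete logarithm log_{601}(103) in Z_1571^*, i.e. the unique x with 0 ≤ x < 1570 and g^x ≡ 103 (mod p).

293

Baby-step giant-step with m = ceil(sqrt(1570)) = 40.
Baby table (601^j mod 1571 for j=0..39):
  0:1  1:601  2:1442  3:1021  4:931  5:255  6:868  7:96
  8:1140  9:184  10:614  11:1400  12:915  13:65  14:1361  15:1041
  16:383  17:817  18:865  19:1435  20:1527  21:263  22:963  23:635
  24:1453  25:1348  26:1083  27:489  28:112  29:1330  30:1262  31:1240
  32:586  33:282  34:1385  35:1326  36:429  37:185  38:1215  39:1271
Giant step factor: 601^(-40) ≡ 835 (mod 1571).
Scan 103·835^i mod 1571 for i = 0, 1, …:
  i=0: 103   i=1: 1171   i=2: 623   i=3: 204
  i=4: 672   i=5: 273   i=6: 160   i=7: 65
Match at i=7, j=13: x = 7·40 + 13 = 293.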